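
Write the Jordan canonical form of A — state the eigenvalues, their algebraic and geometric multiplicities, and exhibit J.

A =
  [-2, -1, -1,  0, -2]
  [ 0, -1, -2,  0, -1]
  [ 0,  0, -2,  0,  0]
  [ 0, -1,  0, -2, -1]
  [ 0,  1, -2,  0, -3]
J_3(-2) ⊕ J_1(-2) ⊕ J_1(-2)

The characteristic polynomial is
  det(x·I − A) = x^5 + 10*x^4 + 40*x^3 + 80*x^2 + 80*x + 32 = (x + 2)^5

Eigenvalues and multiplicities (the geometric multiplicity of λ is n − rank(A − λI), which equals the number of Jordan blocks for λ):
  λ = -2: algebraic multiplicity = 5, geometric multiplicity = 3

Determining the block sizes for each eigenvalue:
  λ = -2: with am = 5 and gm = 3, the partition is not yet determined (e.g. several partitions of 5 into 3 parts exist). Let N = A − (-2)·I. Computing rank(N^1) = 2, rank(N^2) = 1, rank(N^3) = 0; the number of blocks of size ≥ j is rank(N^{j−1}) − rank(N^j), giving [3, 1, 1]. So we have 1 block(s) of size 3, 2 block(s) of size 1 → block sizes [3, 1, 1]

Assembling the blocks gives a Jordan form
J =
  [-2,  1,  0,  0,  0]
  [ 0, -2,  1,  0,  0]
  [ 0,  0, -2,  0,  0]
  [ 0,  0,  0, -2,  0]
  [ 0,  0,  0,  0, -2]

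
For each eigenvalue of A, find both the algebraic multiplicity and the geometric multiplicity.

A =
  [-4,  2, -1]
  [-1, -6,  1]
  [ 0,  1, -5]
λ = -5: alg = 3, geom = 1

Step 1 — factor the characteristic polynomial to read off the algebraic multiplicities:
  χ_A(x) = (x + 5)^3

Step 2 — compute geometric multiplicities via the rank-nullity identity g(λ) = n − rank(A − λI):
  rank(A − (-5)·I) = 2, so dim ker(A − (-5)·I) = n − 2 = 1

Summary:
  λ = -5: algebraic multiplicity = 3, geometric multiplicity = 1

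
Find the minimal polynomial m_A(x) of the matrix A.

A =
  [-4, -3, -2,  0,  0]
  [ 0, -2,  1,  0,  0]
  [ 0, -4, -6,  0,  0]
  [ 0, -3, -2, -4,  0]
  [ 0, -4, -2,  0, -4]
x^3 + 12*x^2 + 48*x + 64

The characteristic polynomial is χ_A(x) = (x + 4)^5, so the eigenvalues are known. The minimal polynomial is
  m_A(x) = Π_λ (x − λ)^{k_λ}
where k_λ is the size of the *largest* Jordan block for λ (equivalently, the smallest k with (A − λI)^k v = 0 for every generalised eigenvector v of λ).

  λ = -4: largest Jordan block has size 3, contributing (x + 4)^3

So m_A(x) = (x + 4)^3 = x^3 + 12*x^2 + 48*x + 64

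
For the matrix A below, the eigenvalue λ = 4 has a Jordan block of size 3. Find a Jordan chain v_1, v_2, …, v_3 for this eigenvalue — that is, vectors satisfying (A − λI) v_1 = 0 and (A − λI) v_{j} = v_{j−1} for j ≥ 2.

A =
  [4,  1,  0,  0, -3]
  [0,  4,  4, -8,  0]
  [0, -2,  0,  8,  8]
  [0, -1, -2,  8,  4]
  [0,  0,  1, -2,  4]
A Jordan chain for λ = 4 of length 3:
v_1 = (1, 0, 0, 0, 0)ᵀ
v_2 = (0, 4, -4, -2, 1)ᵀ
v_3 = (0, 0, 1, 0, 0)ᵀ

Let N = A − (4)·I. We want v_3 with N^3 v_3 = 0 but N^2 v_3 ≠ 0; then v_{j-1} := N · v_j for j = 3, …, 2.

Pick v_3 = (0, 0, 1, 0, 0)ᵀ.
Then v_2 = N · v_3 = (0, 4, -4, -2, 1)ᵀ.
Then v_1 = N · v_2 = (1, 0, 0, 0, 0)ᵀ.

Sanity check: (A − (4)·I) v_1 = (0, 0, 0, 0, 0)ᵀ = 0. ✓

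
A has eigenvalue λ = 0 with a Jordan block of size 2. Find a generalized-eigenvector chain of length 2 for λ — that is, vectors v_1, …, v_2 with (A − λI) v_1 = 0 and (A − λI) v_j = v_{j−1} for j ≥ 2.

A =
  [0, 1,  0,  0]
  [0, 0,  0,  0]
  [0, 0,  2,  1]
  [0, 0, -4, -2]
A Jordan chain for λ = 0 of length 2:
v_1 = (1, 0, 0, 0)ᵀ
v_2 = (0, 1, 0, 0)ᵀ

Let N = A − (0)·I. We want v_2 with N^2 v_2 = 0 but N^1 v_2 ≠ 0; then v_{j-1} := N · v_j for j = 2, …, 2.

Pick v_2 = (0, 1, 0, 0)ᵀ.
Then v_1 = N · v_2 = (1, 0, 0, 0)ᵀ.

Sanity check: (A − (0)·I) v_1 = (0, 0, 0, 0)ᵀ = 0. ✓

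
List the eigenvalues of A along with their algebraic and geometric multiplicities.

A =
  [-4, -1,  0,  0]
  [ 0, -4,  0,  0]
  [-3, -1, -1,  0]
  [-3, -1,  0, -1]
λ = -4: alg = 2, geom = 1; λ = -1: alg = 2, geom = 2

Step 1 — factor the characteristic polynomial to read off the algebraic multiplicities:
  χ_A(x) = (x + 1)^2*(x + 4)^2

Step 2 — compute geometric multiplicities via the rank-nullity identity g(λ) = n − rank(A − λI):
  rank(A − (-4)·I) = 3, so dim ker(A − (-4)·I) = n − 3 = 1
  rank(A − (-1)·I) = 2, so dim ker(A − (-1)·I) = n − 2 = 2

Summary:
  λ = -4: algebraic multiplicity = 2, geometric multiplicity = 1
  λ = -1: algebraic multiplicity = 2, geometric multiplicity = 2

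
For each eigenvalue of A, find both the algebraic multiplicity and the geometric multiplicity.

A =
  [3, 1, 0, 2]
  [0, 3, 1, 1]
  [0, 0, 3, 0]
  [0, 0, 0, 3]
λ = 3: alg = 4, geom = 2

Step 1 — factor the characteristic polynomial to read off the algebraic multiplicities:
  χ_A(x) = (x - 3)^4

Step 2 — compute geometric multiplicities via the rank-nullity identity g(λ) = n − rank(A − λI):
  rank(A − (3)·I) = 2, so dim ker(A − (3)·I) = n − 2 = 2

Summary:
  λ = 3: algebraic multiplicity = 4, geometric multiplicity = 2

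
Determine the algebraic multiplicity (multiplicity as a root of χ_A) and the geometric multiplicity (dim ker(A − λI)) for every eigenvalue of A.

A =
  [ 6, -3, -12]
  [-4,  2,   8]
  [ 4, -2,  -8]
λ = 0: alg = 3, geom = 2

Step 1 — factor the characteristic polynomial to read off the algebraic multiplicities:
  χ_A(x) = x^3

Step 2 — compute geometric multiplicities via the rank-nullity identity g(λ) = n − rank(A − λI):
  rank(A − (0)·I) = 1, so dim ker(A − (0)·I) = n − 1 = 2

Summary:
  λ = 0: algebraic multiplicity = 3, geometric multiplicity = 2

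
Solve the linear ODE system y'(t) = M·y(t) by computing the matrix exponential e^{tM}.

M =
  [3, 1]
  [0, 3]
e^{tM} =
  [exp(3*t), t*exp(3*t)]
  [0, exp(3*t)]

Strategy: write M = P · J · P⁻¹ where J is a Jordan canonical form, so e^{tM} = P · e^{tJ} · P⁻¹, and e^{tJ} can be computed block-by-block.

M has Jordan form
J =
  [3, 1]
  [0, 3]
(up to reordering of blocks).

Per-block formulas:
  For a 2×2 Jordan block J_2(3): exp(t · J_2(3)) = e^(3t)·(I + t·N), where N is the 2×2 nilpotent shift.

After assembling e^{tJ} and conjugating by P, we get:

e^{tM} =
  [exp(3*t), t*exp(3*t)]
  [0, exp(3*t)]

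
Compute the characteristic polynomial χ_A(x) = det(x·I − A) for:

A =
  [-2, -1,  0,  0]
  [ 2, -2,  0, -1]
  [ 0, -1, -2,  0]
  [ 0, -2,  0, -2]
x^4 + 8*x^3 + 24*x^2 + 32*x + 16

Expanding det(x·I − A) (e.g. by cofactor expansion or by noting that A is similar to its Jordan form J, which has the same characteristic polynomial as A) gives
  χ_A(x) = x^4 + 8*x^3 + 24*x^2 + 32*x + 16
which factors as (x + 2)^4. The eigenvalues (with algebraic multiplicities) are λ = -2 with multiplicity 4.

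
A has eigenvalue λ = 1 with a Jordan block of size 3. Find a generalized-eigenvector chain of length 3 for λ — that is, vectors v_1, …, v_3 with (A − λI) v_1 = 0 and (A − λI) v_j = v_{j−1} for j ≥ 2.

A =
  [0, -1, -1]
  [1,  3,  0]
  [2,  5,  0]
A Jordan chain for λ = 1 of length 3:
v_1 = (-2, 1, 1)ᵀ
v_2 = (-1, 1, 2)ᵀ
v_3 = (1, 0, 0)ᵀ

Let N = A − (1)·I. We want v_3 with N^3 v_3 = 0 but N^2 v_3 ≠ 0; then v_{j-1} := N · v_j for j = 3, …, 2.

Pick v_3 = (1, 0, 0)ᵀ.
Then v_2 = N · v_3 = (-1, 1, 2)ᵀ.
Then v_1 = N · v_2 = (-2, 1, 1)ᵀ.

Sanity check: (A − (1)·I) v_1 = (0, 0, 0)ᵀ = 0. ✓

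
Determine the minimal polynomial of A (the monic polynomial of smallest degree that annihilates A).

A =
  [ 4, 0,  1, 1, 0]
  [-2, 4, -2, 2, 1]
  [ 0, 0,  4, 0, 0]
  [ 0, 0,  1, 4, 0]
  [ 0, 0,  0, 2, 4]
x^3 - 12*x^2 + 48*x - 64

The characteristic polynomial is χ_A(x) = (x - 4)^5, so the eigenvalues are known. The minimal polynomial is
  m_A(x) = Π_λ (x − λ)^{k_λ}
where k_λ is the size of the *largest* Jordan block for λ (equivalently, the smallest k with (A − λI)^k v = 0 for every generalised eigenvector v of λ).

  λ = 4: largest Jordan block has size 3, contributing (x − 4)^3

So m_A(x) = (x - 4)^3 = x^3 - 12*x^2 + 48*x - 64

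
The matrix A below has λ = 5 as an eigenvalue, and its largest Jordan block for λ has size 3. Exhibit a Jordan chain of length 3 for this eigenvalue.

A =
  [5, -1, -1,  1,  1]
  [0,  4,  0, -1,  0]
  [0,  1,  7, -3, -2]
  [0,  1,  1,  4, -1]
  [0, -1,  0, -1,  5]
A Jordan chain for λ = 5 of length 3:
v_1 = (-1, -1, 1, 1, -1)ᵀ
v_2 = (-1, 0, 2, 1, 0)ᵀ
v_3 = (0, 0, 1, 0, 0)ᵀ

Let N = A − (5)·I. We want v_3 with N^3 v_3 = 0 but N^2 v_3 ≠ 0; then v_{j-1} := N · v_j for j = 3, …, 2.

Pick v_3 = (0, 0, 1, 0, 0)ᵀ.
Then v_2 = N · v_3 = (-1, 0, 2, 1, 0)ᵀ.
Then v_1 = N · v_2 = (-1, -1, 1, 1, -1)ᵀ.

Sanity check: (A − (5)·I) v_1 = (0, 0, 0, 0, 0)ᵀ = 0. ✓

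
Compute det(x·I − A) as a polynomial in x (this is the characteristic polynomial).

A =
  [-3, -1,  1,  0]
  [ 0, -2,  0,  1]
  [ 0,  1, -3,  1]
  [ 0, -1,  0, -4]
x^4 + 12*x^3 + 54*x^2 + 108*x + 81

Expanding det(x·I − A) (e.g. by cofactor expansion or by noting that A is similar to its Jordan form J, which has the same characteristic polynomial as A) gives
  χ_A(x) = x^4 + 12*x^3 + 54*x^2 + 108*x + 81
which factors as (x + 3)^4. The eigenvalues (with algebraic multiplicities) are λ = -3 with multiplicity 4.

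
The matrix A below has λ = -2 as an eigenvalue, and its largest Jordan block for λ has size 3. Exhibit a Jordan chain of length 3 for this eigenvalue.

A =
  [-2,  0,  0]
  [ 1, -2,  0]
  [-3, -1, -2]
A Jordan chain for λ = -2 of length 3:
v_1 = (0, 0, -1)ᵀ
v_2 = (0, 1, -3)ᵀ
v_3 = (1, 0, 0)ᵀ

Let N = A − (-2)·I. We want v_3 with N^3 v_3 = 0 but N^2 v_3 ≠ 0; then v_{j-1} := N · v_j for j = 3, …, 2.

Pick v_3 = (1, 0, 0)ᵀ.
Then v_2 = N · v_3 = (0, 1, -3)ᵀ.
Then v_1 = N · v_2 = (0, 0, -1)ᵀ.

Sanity check: (A − (-2)·I) v_1 = (0, 0, 0)ᵀ = 0. ✓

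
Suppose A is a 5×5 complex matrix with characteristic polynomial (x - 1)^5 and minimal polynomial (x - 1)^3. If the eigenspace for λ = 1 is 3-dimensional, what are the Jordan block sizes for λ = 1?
Block sizes for λ = 1: [3, 1, 1]

Step 1 — from the characteristic polynomial, algebraic multiplicity of λ = 1 is 5. From dim ker(A − (1)·I) = 3, there are exactly 3 Jordan blocks for λ = 1.
Step 2 — from the minimal polynomial, the factor (x − 1)^3 tells us the largest block for λ = 1 has size 3.
Step 3 — with total size 5, 3 blocks, and largest block 3, the block sizes (in nonincreasing order) are [3, 1, 1].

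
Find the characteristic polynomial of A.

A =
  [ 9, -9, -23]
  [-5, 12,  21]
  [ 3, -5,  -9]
x^3 - 12*x^2 + 48*x - 64

Expanding det(x·I − A) (e.g. by cofactor expansion or by noting that A is similar to its Jordan form J, which has the same characteristic polynomial as A) gives
  χ_A(x) = x^3 - 12*x^2 + 48*x - 64
which factors as (x - 4)^3. The eigenvalues (with algebraic multiplicities) are λ = 4 with multiplicity 3.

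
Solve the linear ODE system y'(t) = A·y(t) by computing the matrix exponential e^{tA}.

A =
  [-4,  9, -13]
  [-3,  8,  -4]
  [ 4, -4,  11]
e^{tA} =
  [t^2*exp(5*t) - 9*t*exp(5*t) + exp(5*t), -t^2*exp(5*t) + 9*t*exp(5*t), 3*t^2*exp(5*t)/2 - 13*t*exp(5*t)]
  [t^2*exp(5*t) - 3*t*exp(5*t), -t^2*exp(5*t) + 3*t*exp(5*t) + exp(5*t), 3*t^2*exp(5*t)/2 - 4*t*exp(5*t)]
  [4*t*exp(5*t), -4*t*exp(5*t), 6*t*exp(5*t) + exp(5*t)]

Strategy: write A = P · J · P⁻¹ where J is a Jordan canonical form, so e^{tA} = P · e^{tJ} · P⁻¹, and e^{tJ} can be computed block-by-block.

A has Jordan form
J =
  [5, 1, 0]
  [0, 5, 1]
  [0, 0, 5]
(up to reordering of blocks).

Per-block formulas:
  For a 3×3 Jordan block J_3(5): exp(t · J_3(5)) = e^(5t)·(I + t·N + (t^2/2)·N^2), where N is the 3×3 nilpotent shift.

After assembling e^{tJ} and conjugating by P, we get:

e^{tA} =
  [t^2*exp(5*t) - 9*t*exp(5*t) + exp(5*t), -t^2*exp(5*t) + 9*t*exp(5*t), 3*t^2*exp(5*t)/2 - 13*t*exp(5*t)]
  [t^2*exp(5*t) - 3*t*exp(5*t), -t^2*exp(5*t) + 3*t*exp(5*t) + exp(5*t), 3*t^2*exp(5*t)/2 - 4*t*exp(5*t)]
  [4*t*exp(5*t), -4*t*exp(5*t), 6*t*exp(5*t) + exp(5*t)]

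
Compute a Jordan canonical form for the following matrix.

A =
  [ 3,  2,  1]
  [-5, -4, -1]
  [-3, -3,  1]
J_1(-2) ⊕ J_2(1)

The characteristic polynomial is
  det(x·I − A) = x^3 - 3*x + 2 = (x - 1)^2*(x + 2)

Eigenvalues and multiplicities (the geometric multiplicity of λ is n − rank(A − λI), which equals the number of Jordan blocks for λ):
  λ = -2: algebraic multiplicity = 1, geometric multiplicity = 1
  λ = 1: algebraic multiplicity = 2, geometric multiplicity = 1

Determining the block sizes for each eigenvalue:
  λ = -2: one block (gm = 1), so the single block has size am = 1 → block sizes [1]
  λ = 1: one block (gm = 1), so the single block has size am = 2 → block sizes [2]

Assembling the blocks gives a Jordan form
J =
  [-2, 0, 0]
  [ 0, 1, 1]
  [ 0, 0, 1]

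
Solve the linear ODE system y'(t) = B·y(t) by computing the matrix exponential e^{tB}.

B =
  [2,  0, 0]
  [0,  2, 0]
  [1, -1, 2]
e^{tB} =
  [exp(2*t), 0, 0]
  [0, exp(2*t), 0]
  [t*exp(2*t), -t*exp(2*t), exp(2*t)]

Strategy: write B = P · J · P⁻¹ where J is a Jordan canonical form, so e^{tB} = P · e^{tJ} · P⁻¹, and e^{tJ} can be computed block-by-block.

B has Jordan form
J =
  [2, 1, 0]
  [0, 2, 0]
  [0, 0, 2]
(up to reordering of blocks).

Per-block formulas:
  For a 1×1 block at λ = 2: exp(t · [2]) = [e^(2t)].
  For a 2×2 Jordan block J_2(2): exp(t · J_2(2)) = e^(2t)·(I + t·N), where N is the 2×2 nilpotent shift.

After assembling e^{tJ} and conjugating by P, we get:

e^{tB} =
  [exp(2*t), 0, 0]
  [0, exp(2*t), 0]
  [t*exp(2*t), -t*exp(2*t), exp(2*t)]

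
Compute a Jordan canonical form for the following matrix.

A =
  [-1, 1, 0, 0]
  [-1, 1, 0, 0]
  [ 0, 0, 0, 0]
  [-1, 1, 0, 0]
J_2(0) ⊕ J_1(0) ⊕ J_1(0)

The characteristic polynomial is
  det(x·I − A) = x^4

Eigenvalues and multiplicities (the geometric multiplicity of λ is n − rank(A − λI), which equals the number of Jordan blocks for λ):
  λ = 0: algebraic multiplicity = 4, geometric multiplicity = 3

Determining the block sizes for each eigenvalue:
  λ = 0: 3 blocks summing to 4 forces exactly one block of size 2 and the rest size 1 → block sizes [2, 1, 1]

Assembling the blocks gives a Jordan form
J =
  [0, 1, 0, 0]
  [0, 0, 0, 0]
  [0, 0, 0, 0]
  [0, 0, 0, 0]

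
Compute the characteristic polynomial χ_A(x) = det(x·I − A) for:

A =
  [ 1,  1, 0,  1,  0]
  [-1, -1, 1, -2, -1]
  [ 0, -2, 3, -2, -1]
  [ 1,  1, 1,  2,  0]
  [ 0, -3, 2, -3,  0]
x^5 - 5*x^4 + 10*x^3 - 10*x^2 + 5*x - 1

Expanding det(x·I − A) (e.g. by cofactor expansion or by noting that A is similar to its Jordan form J, which has the same characteristic polynomial as A) gives
  χ_A(x) = x^5 - 5*x^4 + 10*x^3 - 10*x^2 + 5*x - 1
which factors as (x - 1)^5. The eigenvalues (with algebraic multiplicities) are λ = 1 with multiplicity 5.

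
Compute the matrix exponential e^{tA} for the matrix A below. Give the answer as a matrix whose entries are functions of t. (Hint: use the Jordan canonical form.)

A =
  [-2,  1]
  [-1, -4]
e^{tA} =
  [t*exp(-3*t) + exp(-3*t), t*exp(-3*t)]
  [-t*exp(-3*t), -t*exp(-3*t) + exp(-3*t)]

Strategy: write A = P · J · P⁻¹ where J is a Jordan canonical form, so e^{tA} = P · e^{tJ} · P⁻¹, and e^{tJ} can be computed block-by-block.

A has Jordan form
J =
  [-3,  1]
  [ 0, -3]
(up to reordering of blocks).

Per-block formulas:
  For a 2×2 Jordan block J_2(-3): exp(t · J_2(-3)) = e^(-3t)·(I + t·N), where N is the 2×2 nilpotent shift.

After assembling e^{tJ} and conjugating by P, we get:

e^{tA} =
  [t*exp(-3*t) + exp(-3*t), t*exp(-3*t)]
  [-t*exp(-3*t), -t*exp(-3*t) + exp(-3*t)]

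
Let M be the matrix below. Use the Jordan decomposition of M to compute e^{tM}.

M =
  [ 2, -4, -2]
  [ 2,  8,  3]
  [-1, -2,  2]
e^{tM} =
  [-t^2*exp(4*t) - 2*t*exp(4*t) + exp(4*t), -2*t^2*exp(4*t) - 4*t*exp(4*t), -2*t^2*exp(4*t) - 2*t*exp(4*t)]
  [t^2*exp(4*t)/2 + 2*t*exp(4*t), t^2*exp(4*t) + 4*t*exp(4*t) + exp(4*t), t^2*exp(4*t) + 3*t*exp(4*t)]
  [-t*exp(4*t), -2*t*exp(4*t), -2*t*exp(4*t) + exp(4*t)]

Strategy: write M = P · J · P⁻¹ where J is a Jordan canonical form, so e^{tM} = P · e^{tJ} · P⁻¹, and e^{tJ} can be computed block-by-block.

M has Jordan form
J =
  [4, 1, 0]
  [0, 4, 1]
  [0, 0, 4]
(up to reordering of blocks).

Per-block formulas:
  For a 3×3 Jordan block J_3(4): exp(t · J_3(4)) = e^(4t)·(I + t·N + (t^2/2)·N^2), where N is the 3×3 nilpotent shift.

After assembling e^{tJ} and conjugating by P, we get:

e^{tM} =
  [-t^2*exp(4*t) - 2*t*exp(4*t) + exp(4*t), -2*t^2*exp(4*t) - 4*t*exp(4*t), -2*t^2*exp(4*t) - 2*t*exp(4*t)]
  [t^2*exp(4*t)/2 + 2*t*exp(4*t), t^2*exp(4*t) + 4*t*exp(4*t) + exp(4*t), t^2*exp(4*t) + 3*t*exp(4*t)]
  [-t*exp(4*t), -2*t*exp(4*t), -2*t*exp(4*t) + exp(4*t)]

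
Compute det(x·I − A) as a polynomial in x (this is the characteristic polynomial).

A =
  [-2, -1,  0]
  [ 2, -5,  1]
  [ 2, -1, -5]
x^3 + 12*x^2 + 48*x + 64

Expanding det(x·I − A) (e.g. by cofactor expansion or by noting that A is similar to its Jordan form J, which has the same characteristic polynomial as A) gives
  χ_A(x) = x^3 + 12*x^2 + 48*x + 64
which factors as (x + 4)^3. The eigenvalues (with algebraic multiplicities) are λ = -4 with multiplicity 3.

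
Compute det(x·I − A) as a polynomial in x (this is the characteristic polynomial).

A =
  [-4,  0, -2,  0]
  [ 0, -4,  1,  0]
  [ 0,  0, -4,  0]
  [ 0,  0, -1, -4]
x^4 + 16*x^3 + 96*x^2 + 256*x + 256

Expanding det(x·I − A) (e.g. by cofactor expansion or by noting that A is similar to its Jordan form J, which has the same characteristic polynomial as A) gives
  χ_A(x) = x^4 + 16*x^3 + 96*x^2 + 256*x + 256
which factors as (x + 4)^4. The eigenvalues (with algebraic multiplicities) are λ = -4 with multiplicity 4.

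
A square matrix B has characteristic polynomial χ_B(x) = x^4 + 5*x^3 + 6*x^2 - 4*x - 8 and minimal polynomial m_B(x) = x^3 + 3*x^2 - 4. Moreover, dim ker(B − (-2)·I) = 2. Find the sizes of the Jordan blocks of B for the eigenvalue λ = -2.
Block sizes for λ = -2: [2, 1]

Step 1 — from the characteristic polynomial, algebraic multiplicity of λ = -2 is 3. From dim ker(B − (-2)·I) = 2, there are exactly 2 Jordan blocks for λ = -2.
Step 2 — from the minimal polynomial, the factor (x + 2)^2 tells us the largest block for λ = -2 has size 2.
Step 3 — with total size 3, 2 blocks, and largest block 2, the block sizes (in nonincreasing order) are [2, 1].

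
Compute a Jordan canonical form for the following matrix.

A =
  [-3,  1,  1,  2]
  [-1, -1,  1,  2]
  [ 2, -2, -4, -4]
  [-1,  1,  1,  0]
J_2(-2) ⊕ J_1(-2) ⊕ J_1(-2)

The characteristic polynomial is
  det(x·I − A) = x^4 + 8*x^3 + 24*x^2 + 32*x + 16 = (x + 2)^4

Eigenvalues and multiplicities (the geometric multiplicity of λ is n − rank(A − λI), which equals the number of Jordan blocks for λ):
  λ = -2: algebraic multiplicity = 4, geometric multiplicity = 3

Determining the block sizes for each eigenvalue:
  λ = -2: 3 blocks summing to 4 forces exactly one block of size 2 and the rest size 1 → block sizes [2, 1, 1]

Assembling the blocks gives a Jordan form
J =
  [-2,  1,  0,  0]
  [ 0, -2,  0,  0]
  [ 0,  0, -2,  0]
  [ 0,  0,  0, -2]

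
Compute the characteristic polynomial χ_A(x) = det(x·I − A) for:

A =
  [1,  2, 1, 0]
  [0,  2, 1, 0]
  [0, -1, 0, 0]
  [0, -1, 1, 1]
x^4 - 4*x^3 + 6*x^2 - 4*x + 1

Expanding det(x·I − A) (e.g. by cofactor expansion or by noting that A is similar to its Jordan form J, which has the same characteristic polynomial as A) gives
  χ_A(x) = x^4 - 4*x^3 + 6*x^2 - 4*x + 1
which factors as (x - 1)^4. The eigenvalues (with algebraic multiplicities) are λ = 1 with multiplicity 4.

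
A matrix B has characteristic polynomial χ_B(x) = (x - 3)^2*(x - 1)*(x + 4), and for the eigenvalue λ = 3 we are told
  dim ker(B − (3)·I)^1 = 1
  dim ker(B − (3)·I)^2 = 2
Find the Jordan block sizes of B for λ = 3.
Block sizes for λ = 3: [2]

From the dimensions of kernels of powers, the number of Jordan blocks of size at least j is d_j − d_{j−1} where d_j = dim ker(N^j) (with d_0 = 0). Computing the differences gives [1, 1].
The number of blocks of size exactly k is (#blocks of size ≥ k) − (#blocks of size ≥ k + 1), so the partition is: 1 block(s) of size 2.
In nonincreasing order the block sizes are [2].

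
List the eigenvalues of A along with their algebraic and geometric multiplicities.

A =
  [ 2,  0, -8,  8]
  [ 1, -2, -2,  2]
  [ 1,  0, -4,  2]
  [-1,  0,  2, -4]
λ = -2: alg = 4, geom = 3

Step 1 — factor the characteristic polynomial to read off the algebraic multiplicities:
  χ_A(x) = (x + 2)^4

Step 2 — compute geometric multiplicities via the rank-nullity identity g(λ) = n − rank(A − λI):
  rank(A − (-2)·I) = 1, so dim ker(A − (-2)·I) = n − 1 = 3

Summary:
  λ = -2: algebraic multiplicity = 4, geometric multiplicity = 3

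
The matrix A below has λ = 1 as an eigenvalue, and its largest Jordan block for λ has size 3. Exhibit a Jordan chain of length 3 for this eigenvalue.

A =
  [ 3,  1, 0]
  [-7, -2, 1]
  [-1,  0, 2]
A Jordan chain for λ = 1 of length 3:
v_1 = (-3, 6, -3)ᵀ
v_2 = (2, -7, -1)ᵀ
v_3 = (1, 0, 0)ᵀ

Let N = A − (1)·I. We want v_3 with N^3 v_3 = 0 but N^2 v_3 ≠ 0; then v_{j-1} := N · v_j for j = 3, …, 2.

Pick v_3 = (1, 0, 0)ᵀ.
Then v_2 = N · v_3 = (2, -7, -1)ᵀ.
Then v_1 = N · v_2 = (-3, 6, -3)ᵀ.

Sanity check: (A − (1)·I) v_1 = (0, 0, 0)ᵀ = 0. ✓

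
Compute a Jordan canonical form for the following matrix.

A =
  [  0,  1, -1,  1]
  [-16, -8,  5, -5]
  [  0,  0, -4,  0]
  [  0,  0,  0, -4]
J_3(-4) ⊕ J_1(-4)

The characteristic polynomial is
  det(x·I − A) = x^4 + 16*x^3 + 96*x^2 + 256*x + 256 = (x + 4)^4

Eigenvalues and multiplicities (the geometric multiplicity of λ is n − rank(A − λI), which equals the number of Jordan blocks for λ):
  λ = -4: algebraic multiplicity = 4, geometric multiplicity = 2

Determining the block sizes for each eigenvalue:
  λ = -4: with am = 4 and gm = 2, the partition is not yet determined (e.g. several partitions of 4 into 2 parts exist). Let N = A − (-4)·I. Computing rank(N^1) = 2, rank(N^2) = 1, rank(N^3) = 0; the number of blocks of size ≥ j is rank(N^{j−1}) − rank(N^j), giving [2, 1, 1]. So we have 1 block(s) of size 3, 1 block(s) of size 1 → block sizes [3, 1]

Assembling the blocks gives a Jordan form
J =
  [-4,  1,  0,  0]
  [ 0, -4,  1,  0]
  [ 0,  0, -4,  0]
  [ 0,  0,  0, -4]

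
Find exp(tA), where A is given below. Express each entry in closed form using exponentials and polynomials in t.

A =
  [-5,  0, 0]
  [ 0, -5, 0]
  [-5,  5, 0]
e^{tA} =
  [exp(-5*t), 0, 0]
  [0, exp(-5*t), 0]
  [-1 + exp(-5*t), 1 - exp(-5*t), 1]

Strategy: write A = P · J · P⁻¹ where J is a Jordan canonical form, so e^{tA} = P · e^{tJ} · P⁻¹, and e^{tJ} can be computed block-by-block.

A has Jordan form
J =
  [-5,  0, 0]
  [ 0, -5, 0]
  [ 0,  0, 0]
(up to reordering of blocks).

Per-block formulas:
  For a 1×1 block at λ = -5: exp(t · [-5]) = [e^(-5t)].
  For a 1×1 block at λ = 0: exp(t · [0]) = [e^(0t)].

After assembling e^{tJ} and conjugating by P, we get:

e^{tA} =
  [exp(-5*t), 0, 0]
  [0, exp(-5*t), 0]
  [-1 + exp(-5*t), 1 - exp(-5*t), 1]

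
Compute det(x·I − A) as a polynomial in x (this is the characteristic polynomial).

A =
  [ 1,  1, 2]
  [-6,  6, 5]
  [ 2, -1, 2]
x^3 - 9*x^2 + 27*x - 27

Expanding det(x·I − A) (e.g. by cofactor expansion or by noting that A is similar to its Jordan form J, which has the same characteristic polynomial as A) gives
  χ_A(x) = x^3 - 9*x^2 + 27*x - 27
which factors as (x - 3)^3. The eigenvalues (with algebraic multiplicities) are λ = 3 with multiplicity 3.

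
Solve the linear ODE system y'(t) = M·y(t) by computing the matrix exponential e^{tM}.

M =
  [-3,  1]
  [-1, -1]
e^{tM} =
  [-t*exp(-2*t) + exp(-2*t), t*exp(-2*t)]
  [-t*exp(-2*t), t*exp(-2*t) + exp(-2*t)]

Strategy: write M = P · J · P⁻¹ where J is a Jordan canonical form, so e^{tM} = P · e^{tJ} · P⁻¹, and e^{tJ} can be computed block-by-block.

M has Jordan form
J =
  [-2,  1]
  [ 0, -2]
(up to reordering of blocks).

Per-block formulas:
  For a 2×2 Jordan block J_2(-2): exp(t · J_2(-2)) = e^(-2t)·(I + t·N), where N is the 2×2 nilpotent shift.

After assembling e^{tJ} and conjugating by P, we get:

e^{tM} =
  [-t*exp(-2*t) + exp(-2*t), t*exp(-2*t)]
  [-t*exp(-2*t), t*exp(-2*t) + exp(-2*t)]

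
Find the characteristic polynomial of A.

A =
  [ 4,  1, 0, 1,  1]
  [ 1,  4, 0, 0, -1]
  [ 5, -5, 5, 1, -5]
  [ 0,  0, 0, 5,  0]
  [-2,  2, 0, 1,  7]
x^5 - 25*x^4 + 250*x^3 - 1250*x^2 + 3125*x - 3125

Expanding det(x·I − A) (e.g. by cofactor expansion or by noting that A is similar to its Jordan form J, which has the same characteristic polynomial as A) gives
  χ_A(x) = x^5 - 25*x^4 + 250*x^3 - 1250*x^2 + 3125*x - 3125
which factors as (x - 5)^5. The eigenvalues (with algebraic multiplicities) are λ = 5 with multiplicity 5.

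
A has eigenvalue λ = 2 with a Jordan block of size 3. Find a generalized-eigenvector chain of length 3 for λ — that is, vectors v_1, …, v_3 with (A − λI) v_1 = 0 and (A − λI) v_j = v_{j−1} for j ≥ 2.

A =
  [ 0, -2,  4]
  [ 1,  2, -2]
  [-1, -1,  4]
A Jordan chain for λ = 2 of length 3:
v_1 = (-2, 0, -1)ᵀ
v_2 = (-2, 1, -1)ᵀ
v_3 = (1, 0, 0)ᵀ

Let N = A − (2)·I. We want v_3 with N^3 v_3 = 0 but N^2 v_3 ≠ 0; then v_{j-1} := N · v_j for j = 3, …, 2.

Pick v_3 = (1, 0, 0)ᵀ.
Then v_2 = N · v_3 = (-2, 1, -1)ᵀ.
Then v_1 = N · v_2 = (-2, 0, -1)ᵀ.

Sanity check: (A − (2)·I) v_1 = (0, 0, 0)ᵀ = 0. ✓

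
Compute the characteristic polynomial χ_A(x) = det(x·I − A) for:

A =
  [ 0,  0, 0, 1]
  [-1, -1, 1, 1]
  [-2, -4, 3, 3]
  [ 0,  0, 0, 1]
x^4 - 3*x^3 + 3*x^2 - x

Expanding det(x·I − A) (e.g. by cofactor expansion or by noting that A is similar to its Jordan form J, which has the same characteristic polynomial as A) gives
  χ_A(x) = x^4 - 3*x^3 + 3*x^2 - x
which factors as x*(x - 1)^3. The eigenvalues (with algebraic multiplicities) are λ = 0 with multiplicity 1, λ = 1 with multiplicity 3.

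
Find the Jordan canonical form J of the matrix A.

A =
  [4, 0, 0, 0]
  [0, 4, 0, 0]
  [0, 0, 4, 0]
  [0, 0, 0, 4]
J_1(4) ⊕ J_1(4) ⊕ J_1(4) ⊕ J_1(4)

The characteristic polynomial is
  det(x·I − A) = x^4 - 16*x^3 + 96*x^2 - 256*x + 256 = (x - 4)^4

Eigenvalues and multiplicities (the geometric multiplicity of λ is n − rank(A − λI), which equals the number of Jordan blocks for λ):
  λ = 4: algebraic multiplicity = 4, geometric multiplicity = 4

Determining the block sizes for each eigenvalue:
  λ = 4: gm = am = 4, so every block has size 1 → block sizes [1, 1, 1, 1]

Assembling the blocks gives a Jordan form
J =
  [4, 0, 0, 0]
  [0, 4, 0, 0]
  [0, 0, 4, 0]
  [0, 0, 0, 4]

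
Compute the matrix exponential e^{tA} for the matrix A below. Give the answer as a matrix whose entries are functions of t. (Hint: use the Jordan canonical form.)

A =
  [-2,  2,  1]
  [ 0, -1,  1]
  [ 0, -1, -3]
e^{tA} =
  [exp(-2*t), t^2*exp(-2*t)/2 + 2*t*exp(-2*t), t^2*exp(-2*t)/2 + t*exp(-2*t)]
  [0, t*exp(-2*t) + exp(-2*t), t*exp(-2*t)]
  [0, -t*exp(-2*t), -t*exp(-2*t) + exp(-2*t)]

Strategy: write A = P · J · P⁻¹ where J is a Jordan canonical form, so e^{tA} = P · e^{tJ} · P⁻¹, and e^{tJ} can be computed block-by-block.

A has Jordan form
J =
  [-2,  1,  0]
  [ 0, -2,  1]
  [ 0,  0, -2]
(up to reordering of blocks).

Per-block formulas:
  For a 3×3 Jordan block J_3(-2): exp(t · J_3(-2)) = e^(-2t)·(I + t·N + (t^2/2)·N^2), where N is the 3×3 nilpotent shift.

After assembling e^{tJ} and conjugating by P, we get:

e^{tA} =
  [exp(-2*t), t^2*exp(-2*t)/2 + 2*t*exp(-2*t), t^2*exp(-2*t)/2 + t*exp(-2*t)]
  [0, t*exp(-2*t) + exp(-2*t), t*exp(-2*t)]
  [0, -t*exp(-2*t), -t*exp(-2*t) + exp(-2*t)]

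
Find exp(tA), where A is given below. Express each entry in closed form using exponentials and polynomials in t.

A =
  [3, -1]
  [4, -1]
e^{tA} =
  [2*t*exp(t) + exp(t), -t*exp(t)]
  [4*t*exp(t), -2*t*exp(t) + exp(t)]

Strategy: write A = P · J · P⁻¹ where J is a Jordan canonical form, so e^{tA} = P · e^{tJ} · P⁻¹, and e^{tJ} can be computed block-by-block.

A has Jordan form
J =
  [1, 1]
  [0, 1]
(up to reordering of blocks).

Per-block formulas:
  For a 2×2 Jordan block J_2(1): exp(t · J_2(1)) = e^(1t)·(I + t·N), where N is the 2×2 nilpotent shift.

After assembling e^{tJ} and conjugating by P, we get:

e^{tA} =
  [2*t*exp(t) + exp(t), -t*exp(t)]
  [4*t*exp(t), -2*t*exp(t) + exp(t)]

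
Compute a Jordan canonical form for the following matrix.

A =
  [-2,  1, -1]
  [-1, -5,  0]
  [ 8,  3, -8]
J_3(-5)

The characteristic polynomial is
  det(x·I − A) = x^3 + 15*x^2 + 75*x + 125 = (x + 5)^3

Eigenvalues and multiplicities (the geometric multiplicity of λ is n − rank(A − λI), which equals the number of Jordan blocks for λ):
  λ = -5: algebraic multiplicity = 3, geometric multiplicity = 1

Determining the block sizes for each eigenvalue:
  λ = -5: one block (gm = 1), so the single block has size am = 3 → block sizes [3]

Assembling the blocks gives a Jordan form
J =
  [-5,  1,  0]
  [ 0, -5,  1]
  [ 0,  0, -5]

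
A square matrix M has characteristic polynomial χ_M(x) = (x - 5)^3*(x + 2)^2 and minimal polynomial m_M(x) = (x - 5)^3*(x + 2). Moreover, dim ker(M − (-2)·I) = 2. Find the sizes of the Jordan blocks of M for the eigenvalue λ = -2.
Block sizes for λ = -2: [1, 1]

Step 1 — from the characteristic polynomial, algebraic multiplicity of λ = -2 is 2. From dim ker(M − (-2)·I) = 2, there are exactly 2 Jordan blocks for λ = -2.
Step 2 — from the minimal polynomial, the factor (x + 2) tells us the largest block for λ = -2 has size 1.
Step 3 — with total size 2, 2 blocks, and largest block 1, the block sizes (in nonincreasing order) are [1, 1].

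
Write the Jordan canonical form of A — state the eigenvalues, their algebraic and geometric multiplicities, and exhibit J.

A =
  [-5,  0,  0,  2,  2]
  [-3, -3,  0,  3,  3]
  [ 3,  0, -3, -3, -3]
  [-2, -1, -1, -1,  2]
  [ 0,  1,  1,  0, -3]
J_2(-3) ⊕ J_2(-3) ⊕ J_1(-3)

The characteristic polynomial is
  det(x·I − A) = x^5 + 15*x^4 + 90*x^3 + 270*x^2 + 405*x + 243 = (x + 3)^5

Eigenvalues and multiplicities (the geometric multiplicity of λ is n − rank(A − λI), which equals the number of Jordan blocks for λ):
  λ = -3: algebraic multiplicity = 5, geometric multiplicity = 3

Determining the block sizes for each eigenvalue:
  λ = -3: with am = 5 and gm = 3, the partition is not yet determined (e.g. several partitions of 5 into 3 parts exist). Let N = A − (-3)·I. Computing rank(N^1) = 2, rank(N^2) = 0; the number of blocks of size ≥ j is rank(N^{j−1}) − rank(N^j), giving [3, 2]. So we have 2 block(s) of size 2, 1 block(s) of size 1 → block sizes [2, 2, 1]

Assembling the blocks gives a Jordan form
J =
  [-3,  1,  0,  0,  0]
  [ 0, -3,  0,  0,  0]
  [ 0,  0, -3,  1,  0]
  [ 0,  0,  0, -3,  0]
  [ 0,  0,  0,  0, -3]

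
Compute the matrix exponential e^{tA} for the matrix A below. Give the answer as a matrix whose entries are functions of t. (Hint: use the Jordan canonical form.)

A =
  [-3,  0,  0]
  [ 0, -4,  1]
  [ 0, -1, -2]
e^{tA} =
  [exp(-3*t), 0, 0]
  [0, -t*exp(-3*t) + exp(-3*t), t*exp(-3*t)]
  [0, -t*exp(-3*t), t*exp(-3*t) + exp(-3*t)]

Strategy: write A = P · J · P⁻¹ where J is a Jordan canonical form, so e^{tA} = P · e^{tJ} · P⁻¹, and e^{tJ} can be computed block-by-block.

A has Jordan form
J =
  [-3,  1,  0]
  [ 0, -3,  0]
  [ 0,  0, -3]
(up to reordering of blocks).

Per-block formulas:
  For a 2×2 Jordan block J_2(-3): exp(t · J_2(-3)) = e^(-3t)·(I + t·N), where N is the 2×2 nilpotent shift.
  For a 1×1 block at λ = -3: exp(t · [-3]) = [e^(-3t)].

After assembling e^{tJ} and conjugating by P, we get:

e^{tA} =
  [exp(-3*t), 0, 0]
  [0, -t*exp(-3*t) + exp(-3*t), t*exp(-3*t)]
  [0, -t*exp(-3*t), t*exp(-3*t) + exp(-3*t)]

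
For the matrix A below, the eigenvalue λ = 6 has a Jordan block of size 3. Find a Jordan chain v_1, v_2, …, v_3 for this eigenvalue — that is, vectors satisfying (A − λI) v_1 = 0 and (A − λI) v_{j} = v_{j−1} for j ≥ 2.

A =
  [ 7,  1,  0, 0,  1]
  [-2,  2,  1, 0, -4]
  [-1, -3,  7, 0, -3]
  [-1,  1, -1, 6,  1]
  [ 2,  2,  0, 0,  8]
A Jordan chain for λ = 6 of length 3:
v_1 = (1, -3, -2, 0, 2)ᵀ
v_2 = (1, -2, -1, -1, 2)ᵀ
v_3 = (1, 0, 0, 0, 0)ᵀ

Let N = A − (6)·I. We want v_3 with N^3 v_3 = 0 but N^2 v_3 ≠ 0; then v_{j-1} := N · v_j for j = 3, …, 2.

Pick v_3 = (1, 0, 0, 0, 0)ᵀ.
Then v_2 = N · v_3 = (1, -2, -1, -1, 2)ᵀ.
Then v_1 = N · v_2 = (1, -3, -2, 0, 2)ᵀ.

Sanity check: (A − (6)·I) v_1 = (0, 0, 0, 0, 0)ᵀ = 0. ✓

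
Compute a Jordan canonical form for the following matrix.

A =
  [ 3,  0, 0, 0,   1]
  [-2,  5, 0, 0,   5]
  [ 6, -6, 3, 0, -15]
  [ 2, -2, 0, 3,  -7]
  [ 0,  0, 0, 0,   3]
J_2(3) ⊕ J_1(3) ⊕ J_1(3) ⊕ J_1(5)

The characteristic polynomial is
  det(x·I − A) = x^5 - 17*x^4 + 114*x^3 - 378*x^2 + 621*x - 405 = (x - 5)*(x - 3)^4

Eigenvalues and multiplicities (the geometric multiplicity of λ is n − rank(A − λI), which equals the number of Jordan blocks for λ):
  λ = 3: algebraic multiplicity = 4, geometric multiplicity = 3
  λ = 5: algebraic multiplicity = 1, geometric multiplicity = 1

Determining the block sizes for each eigenvalue:
  λ = 3: 3 blocks summing to 4 forces exactly one block of size 2 and the rest size 1 → block sizes [2, 1, 1]
  λ = 5: one block (gm = 1), so the single block has size am = 1 → block sizes [1]

Assembling the blocks gives a Jordan form
J =
  [3, 1, 0, 0, 0]
  [0, 3, 0, 0, 0]
  [0, 0, 3, 0, 0]
  [0, 0, 0, 3, 0]
  [0, 0, 0, 0, 5]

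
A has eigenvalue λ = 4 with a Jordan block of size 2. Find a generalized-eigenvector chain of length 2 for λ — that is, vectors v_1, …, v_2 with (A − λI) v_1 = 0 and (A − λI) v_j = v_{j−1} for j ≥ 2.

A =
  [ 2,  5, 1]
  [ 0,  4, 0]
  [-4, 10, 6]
A Jordan chain for λ = 4 of length 2:
v_1 = (-2, 0, -4)ᵀ
v_2 = (1, 0, 0)ᵀ

Let N = A − (4)·I. We want v_2 with N^2 v_2 = 0 but N^1 v_2 ≠ 0; then v_{j-1} := N · v_j for j = 2, …, 2.

Pick v_2 = (1, 0, 0)ᵀ.
Then v_1 = N · v_2 = (-2, 0, -4)ᵀ.

Sanity check: (A − (4)·I) v_1 = (0, 0, 0)ᵀ = 0. ✓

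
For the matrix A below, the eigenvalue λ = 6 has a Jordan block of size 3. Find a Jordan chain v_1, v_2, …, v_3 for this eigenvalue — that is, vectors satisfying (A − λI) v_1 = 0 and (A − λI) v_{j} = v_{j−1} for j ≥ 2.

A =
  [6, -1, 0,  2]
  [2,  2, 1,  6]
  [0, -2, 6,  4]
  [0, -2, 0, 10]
A Jordan chain for λ = 6 of length 3:
v_1 = (-2, -8, -4, -4)ᵀ
v_2 = (0, 2, 0, 0)ᵀ
v_3 = (1, 0, 0, 0)ᵀ

Let N = A − (6)·I. We want v_3 with N^3 v_3 = 0 but N^2 v_3 ≠ 0; then v_{j-1} := N · v_j for j = 3, …, 2.

Pick v_3 = (1, 0, 0, 0)ᵀ.
Then v_2 = N · v_3 = (0, 2, 0, 0)ᵀ.
Then v_1 = N · v_2 = (-2, -8, -4, -4)ᵀ.

Sanity check: (A − (6)·I) v_1 = (0, 0, 0, 0)ᵀ = 0. ✓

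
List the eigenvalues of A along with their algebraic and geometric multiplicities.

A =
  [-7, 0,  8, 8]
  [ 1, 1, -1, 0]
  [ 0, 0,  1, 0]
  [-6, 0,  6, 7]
λ = -1: alg = 1, geom = 1; λ = 1: alg = 3, geom = 2

Step 1 — factor the characteristic polynomial to read off the algebraic multiplicities:
  χ_A(x) = (x - 1)^3*(x + 1)

Step 2 — compute geometric multiplicities via the rank-nullity identity g(λ) = n − rank(A − λI):
  rank(A − (-1)·I) = 3, so dim ker(A − (-1)·I) = n − 3 = 1
  rank(A − (1)·I) = 2, so dim ker(A − (1)·I) = n − 2 = 2

Summary:
  λ = -1: algebraic multiplicity = 1, geometric multiplicity = 1
  λ = 1: algebraic multiplicity = 3, geometric multiplicity = 2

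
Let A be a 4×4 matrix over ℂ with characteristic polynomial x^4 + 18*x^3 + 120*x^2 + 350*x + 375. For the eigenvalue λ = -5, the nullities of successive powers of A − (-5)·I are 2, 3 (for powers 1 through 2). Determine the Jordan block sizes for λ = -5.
Block sizes for λ = -5: [2, 1]

From the dimensions of kernels of powers, the number of Jordan blocks of size at least j is d_j − d_{j−1} where d_j = dim ker(N^j) (with d_0 = 0). Computing the differences gives [2, 1].
The number of blocks of size exactly k is (#blocks of size ≥ k) − (#blocks of size ≥ k + 1), so the partition is: 1 block(s) of size 1, 1 block(s) of size 2.
In nonincreasing order the block sizes are [2, 1].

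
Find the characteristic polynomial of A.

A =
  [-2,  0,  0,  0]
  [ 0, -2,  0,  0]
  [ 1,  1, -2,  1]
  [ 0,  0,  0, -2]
x^4 + 8*x^3 + 24*x^2 + 32*x + 16

Expanding det(x·I − A) (e.g. by cofactor expansion or by noting that A is similar to its Jordan form J, which has the same characteristic polynomial as A) gives
  χ_A(x) = x^4 + 8*x^3 + 24*x^2 + 32*x + 16
which factors as (x + 2)^4. The eigenvalues (with algebraic multiplicities) are λ = -2 with multiplicity 4.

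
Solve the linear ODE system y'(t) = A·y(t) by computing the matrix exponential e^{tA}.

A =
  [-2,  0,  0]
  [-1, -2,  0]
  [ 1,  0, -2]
e^{tA} =
  [exp(-2*t), 0, 0]
  [-t*exp(-2*t), exp(-2*t), 0]
  [t*exp(-2*t), 0, exp(-2*t)]

Strategy: write A = P · J · P⁻¹ where J is a Jordan canonical form, so e^{tA} = P · e^{tJ} · P⁻¹, and e^{tJ} can be computed block-by-block.

A has Jordan form
J =
  [-2,  1,  0]
  [ 0, -2,  0]
  [ 0,  0, -2]
(up to reordering of blocks).

Per-block formulas:
  For a 2×2 Jordan block J_2(-2): exp(t · J_2(-2)) = e^(-2t)·(I + t·N), where N is the 2×2 nilpotent shift.
  For a 1×1 block at λ = -2: exp(t · [-2]) = [e^(-2t)].

After assembling e^{tJ} and conjugating by P, we get:

e^{tA} =
  [exp(-2*t), 0, 0]
  [-t*exp(-2*t), exp(-2*t), 0]
  [t*exp(-2*t), 0, exp(-2*t)]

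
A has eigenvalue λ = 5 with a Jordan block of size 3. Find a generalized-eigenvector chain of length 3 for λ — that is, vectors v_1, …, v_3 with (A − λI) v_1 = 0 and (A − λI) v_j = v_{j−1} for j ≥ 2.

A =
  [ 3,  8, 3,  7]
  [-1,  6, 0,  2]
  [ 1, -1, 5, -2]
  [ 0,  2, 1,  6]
A Jordan chain for λ = 5 of length 3:
v_1 = (-1, 1, -1, -1)ᵀ
v_2 = (-2, -1, 1, 0)ᵀ
v_3 = (1, 0, 0, 0)ᵀ

Let N = A − (5)·I. We want v_3 with N^3 v_3 = 0 but N^2 v_3 ≠ 0; then v_{j-1} := N · v_j for j = 3, …, 2.

Pick v_3 = (1, 0, 0, 0)ᵀ.
Then v_2 = N · v_3 = (-2, -1, 1, 0)ᵀ.
Then v_1 = N · v_2 = (-1, 1, -1, -1)ᵀ.

Sanity check: (A − (5)·I) v_1 = (0, 0, 0, 0)ᵀ = 0. ✓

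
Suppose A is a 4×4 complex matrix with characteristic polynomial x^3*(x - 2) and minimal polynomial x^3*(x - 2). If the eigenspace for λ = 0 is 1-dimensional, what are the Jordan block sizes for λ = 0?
Block sizes for λ = 0: [3]

Step 1 — from the characteristic polynomial, algebraic multiplicity of λ = 0 is 3. From dim ker(A − (0)·I) = 1, there are exactly 1 Jordan blocks for λ = 0.
Step 2 — from the minimal polynomial, the factor (x − 0)^3 tells us the largest block for λ = 0 has size 3.
Step 3 — with total size 3, 1 blocks, and largest block 3, the block sizes (in nonincreasing order) are [3].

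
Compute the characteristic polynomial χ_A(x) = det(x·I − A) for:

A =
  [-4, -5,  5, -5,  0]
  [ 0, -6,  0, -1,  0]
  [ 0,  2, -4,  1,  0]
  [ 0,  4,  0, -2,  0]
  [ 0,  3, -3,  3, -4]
x^5 + 20*x^4 + 160*x^3 + 640*x^2 + 1280*x + 1024

Expanding det(x·I − A) (e.g. by cofactor expansion or by noting that A is similar to its Jordan form J, which has the same characteristic polynomial as A) gives
  χ_A(x) = x^5 + 20*x^4 + 160*x^3 + 640*x^2 + 1280*x + 1024
which factors as (x + 4)^5. The eigenvalues (with algebraic multiplicities) are λ = -4 with multiplicity 5.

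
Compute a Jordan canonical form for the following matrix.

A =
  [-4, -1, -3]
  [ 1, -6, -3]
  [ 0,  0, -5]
J_2(-5) ⊕ J_1(-5)

The characteristic polynomial is
  det(x·I − A) = x^3 + 15*x^2 + 75*x + 125 = (x + 5)^3

Eigenvalues and multiplicities (the geometric multiplicity of λ is n − rank(A − λI), which equals the number of Jordan blocks for λ):
  λ = -5: algebraic multiplicity = 3, geometric multiplicity = 2

Determining the block sizes for each eigenvalue:
  λ = -5: 2 blocks summing to 3 forces exactly one block of size 2 and the rest size 1 → block sizes [2, 1]

Assembling the blocks gives a Jordan form
J =
  [-5,  1,  0]
  [ 0, -5,  0]
  [ 0,  0, -5]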